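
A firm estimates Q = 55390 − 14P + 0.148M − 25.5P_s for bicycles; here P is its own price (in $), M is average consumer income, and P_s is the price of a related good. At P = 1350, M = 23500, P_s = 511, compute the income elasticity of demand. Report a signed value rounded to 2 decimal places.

0.13

At the given values, Q = 55390 − 14(1350) + 0.148(23500) − 25.5(511) = 26937.5.
∂Q/∂M = 0.148.
E = (0.148) × (23500/26937.5) = 0.1291…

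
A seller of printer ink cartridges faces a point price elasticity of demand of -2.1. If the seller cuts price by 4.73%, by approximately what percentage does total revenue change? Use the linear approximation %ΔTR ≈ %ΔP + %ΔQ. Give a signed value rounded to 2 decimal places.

%ΔQ ≈ Ed × %ΔP = (-2.1) × (-4.73%) = +9.9330%
%ΔTR ≈ %ΔP + %ΔQ = (-4.73%) + (+9.9330%) = +5.2030%

+5.20%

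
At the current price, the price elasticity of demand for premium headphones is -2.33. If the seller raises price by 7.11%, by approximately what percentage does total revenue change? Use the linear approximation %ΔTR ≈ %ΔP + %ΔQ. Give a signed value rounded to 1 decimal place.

-9.5%

%ΔQ ≈ Ed × %ΔP = (-2.33) × (+7.11%) = -16.5663%
%ΔTR ≈ %ΔP + %ΔQ = (+7.11%) + (-16.5663%) = -9.4563%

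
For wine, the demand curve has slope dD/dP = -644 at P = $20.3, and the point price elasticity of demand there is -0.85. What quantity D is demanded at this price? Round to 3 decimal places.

15380.235

Ed = (dD/dP)·(P/D) ⇒ D = (dD/dP)·P/Ed = (-644)·20.3/(-0.85) = 15380.23529…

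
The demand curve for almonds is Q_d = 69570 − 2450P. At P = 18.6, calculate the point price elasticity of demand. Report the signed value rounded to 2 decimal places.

dQ_d/dP = −2450. At P = 18.6, Q_d = 69570 − 2450(18.6) = 24000.
Ed = (dQ_d/dP)·(P/Q_d) = −2450 × (18.6/24000) = -1.8987…

-1.90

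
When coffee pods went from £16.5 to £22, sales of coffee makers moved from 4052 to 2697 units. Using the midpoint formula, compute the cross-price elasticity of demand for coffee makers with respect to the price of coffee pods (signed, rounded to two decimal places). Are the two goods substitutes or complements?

%ΔQ_{coffee makers} = (2697 − 4052)/avg = -1355/3374.5 = -0.401540…
%ΔP_{coffee pods} = (22 − 16.5)/avg = 5.5/19.25 = 0.285714…
E_cross = (-1355/3374.5) / (5.5/19.25) = -1.4053…
E_cross < 0 ⇒ the goods are complements.

-1.41; complements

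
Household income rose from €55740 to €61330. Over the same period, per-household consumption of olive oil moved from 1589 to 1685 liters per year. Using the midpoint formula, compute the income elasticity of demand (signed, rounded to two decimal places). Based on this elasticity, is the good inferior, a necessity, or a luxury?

%ΔQ = (1685 − 1589)/[( 1589 + 1685)/2] = 96/1637 = 0.058643…
%ΔIncome = (61330 − 55740)/[( 55740 + 61330)/2] = 5590/58535 = 0.095498…
E_income = (96/1637) / (5590/58535) = 0.6140…
0 < E_income < 1 ⇒ normal good, necessity.

0.61; necessity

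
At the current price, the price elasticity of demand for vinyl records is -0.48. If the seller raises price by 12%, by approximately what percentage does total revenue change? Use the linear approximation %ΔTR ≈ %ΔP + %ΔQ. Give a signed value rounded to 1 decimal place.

+6.2%

%ΔQ ≈ Ed × %ΔP = (-0.48) × (+12%) = -5.7600%
%ΔTR ≈ %ΔP + %ΔQ = (+12%) + (-5.7600%) = +6.2400%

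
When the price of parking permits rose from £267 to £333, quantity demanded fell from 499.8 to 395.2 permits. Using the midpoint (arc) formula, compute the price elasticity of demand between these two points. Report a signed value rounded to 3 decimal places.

%ΔQ = (395.2 − 499.8) / [(499.8 + 395.2)/2] = -104.6/447.5 = -0.233743…
%ΔP = (333 − 267) / [(267 + 333)/2] = 66/300 = 0.22
Arc Ed = %ΔQ / %ΔP = (-104.6/447.5) / (66/300) = -1.06246…

-1.062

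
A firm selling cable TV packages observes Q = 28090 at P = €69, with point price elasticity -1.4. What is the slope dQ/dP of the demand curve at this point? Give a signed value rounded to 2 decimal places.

-569.94

Ed = (dQ/dP)·(P/Q) ⇒ dQ/dP = Ed·Q/P = (-1.4)·28090/69 = -569.9420…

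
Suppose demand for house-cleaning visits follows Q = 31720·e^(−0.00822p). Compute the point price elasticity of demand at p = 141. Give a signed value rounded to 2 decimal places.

-1.16

dQ/dp = −0.00822·Q = -81.818. At p = 141, Q = 9953.53.
Ed = (dQ/dp)·(p/Q) = (-81.818) × (141/9953.53) = -1.1590…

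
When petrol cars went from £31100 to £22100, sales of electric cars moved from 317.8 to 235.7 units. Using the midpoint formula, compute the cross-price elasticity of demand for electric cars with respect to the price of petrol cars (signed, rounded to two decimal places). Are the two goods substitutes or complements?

0.88; substitutes

%ΔQ_{electric cars} = (235.7 − 317.8)/avg = -82.1/276.75 = -0.296657…
%ΔP_{petrol cars} = (22100 − 31100)/avg = -9000/26600 = -0.338345…
E_cross = (-82.1/276.75) / (-9000/26600) = 0.8767…
E_cross > 0 ⇒ the goods are substitutes.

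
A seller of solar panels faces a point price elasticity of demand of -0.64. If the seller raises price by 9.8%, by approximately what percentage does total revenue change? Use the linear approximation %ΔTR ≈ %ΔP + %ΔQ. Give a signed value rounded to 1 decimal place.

%ΔQ ≈ Ed × %ΔP = (-0.64) × (+9.8%) = -6.2720%
%ΔTR ≈ %ΔP + %ΔQ = (+9.8%) + (-6.2720%) = +3.5280%

+3.5%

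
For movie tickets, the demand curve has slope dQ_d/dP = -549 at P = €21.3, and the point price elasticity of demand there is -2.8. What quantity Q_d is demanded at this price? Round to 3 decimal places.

4176.321

Ed = (dQ_d/dP)·(P/Q_d) ⇒ Q_d = (dQ_d/dP)·P/Ed = (-549)·21.3/(-2.8) = 4176.32142…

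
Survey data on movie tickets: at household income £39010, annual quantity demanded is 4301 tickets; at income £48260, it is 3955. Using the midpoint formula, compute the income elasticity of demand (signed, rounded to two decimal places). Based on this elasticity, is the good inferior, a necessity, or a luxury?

-0.40; inferior

%ΔQ = (3955 − 4301)/[( 4301 + 3955)/2] = -346/4128 = -0.083817…
%ΔIncome = (48260 − 39010)/[( 39010 + 48260)/2] = 9250/43635 = 0.211985…
E_income = (-346/4128) / (9250/43635) = -0.3953…
E_income < 0 ⇒ inferior good.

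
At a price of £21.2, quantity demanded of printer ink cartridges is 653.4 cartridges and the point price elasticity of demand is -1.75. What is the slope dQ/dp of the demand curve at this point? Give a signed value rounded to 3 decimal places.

-53.936

Ed = (dQ/dp)·(p/Q) ⇒ dQ/dp = Ed·Q/p = (-1.75)·653.4/21.2 = -53.93632…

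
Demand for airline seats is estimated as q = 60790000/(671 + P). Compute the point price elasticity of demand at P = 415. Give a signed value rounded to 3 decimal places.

-0.382

dq/dP = −60790000/(671 + P)² = -51.5433. At P = 415, q = 55976.1.
Ed = (dq/dP)·(P/q) = (-51.5433) × (415/55976.1) = -0.38213…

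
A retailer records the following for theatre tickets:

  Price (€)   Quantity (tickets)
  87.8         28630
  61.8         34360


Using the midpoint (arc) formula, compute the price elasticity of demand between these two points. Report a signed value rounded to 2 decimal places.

-0.52

%ΔQ = (34360 − 28630) / [(28630 + 34360)/2] = 5730/31495 = 0.181933…
%ΔP = (61.8 − 87.8) / [(87.8 + 61.8)/2] = -26/74.8 = -0.347593…
Arc Ed = %ΔQ / %ΔP = (5730/31495) / (-26/74.8) = -0.5234…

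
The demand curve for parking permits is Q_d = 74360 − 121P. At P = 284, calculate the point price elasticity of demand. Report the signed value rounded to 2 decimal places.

-0.86

dQ_d/dP = −121. At P = 284, Q_d = 74360 − 121(284) = 39996.
Ed = (dQ_d/dP)·(P/Q_d) = −121 × (284/39996) = -0.8591…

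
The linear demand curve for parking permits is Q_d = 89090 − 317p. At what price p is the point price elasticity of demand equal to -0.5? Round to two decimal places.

Ed = −317p/(89090 − 317p). Set this equal to -0.5:
317p = 0.5·(89090 − 317p) ⇒ 317p(1 + 0.5) = 0.5·89090
p = 0.5·89090 / (317·1.5) = 93.6803…

93.68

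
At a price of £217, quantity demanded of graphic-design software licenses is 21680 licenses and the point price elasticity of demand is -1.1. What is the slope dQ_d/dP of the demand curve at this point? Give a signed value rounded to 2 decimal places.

-109.90

Ed = (dQ_d/dP)·(P/Q_d) ⇒ dQ_d/dP = Ed·Q_d/P = (-1.1)·21680/217 = -109.8986…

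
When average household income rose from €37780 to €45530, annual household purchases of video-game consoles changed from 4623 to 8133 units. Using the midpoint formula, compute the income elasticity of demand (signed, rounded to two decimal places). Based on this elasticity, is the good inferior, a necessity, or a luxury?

2.96; luxury

%ΔQ = (8133 − 4623)/[( 4623 + 8133)/2] = 3510/6378 = 0.550329…
%ΔIncome = (45530 − 37780)/[( 37780 + 45530)/2] = 7750/41655 = 0.186052…
E_income = (3510/6378) / (7750/41655) = 2.9579…
E_income > 1 ⇒ normal good, luxury.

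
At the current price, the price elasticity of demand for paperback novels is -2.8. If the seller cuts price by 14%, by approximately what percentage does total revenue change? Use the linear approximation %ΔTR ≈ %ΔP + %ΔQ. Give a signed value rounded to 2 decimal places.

%ΔQ ≈ Ed × %ΔP = (-2.8) × (-14%) = +39.2000%
%ΔTR ≈ %ΔP + %ΔQ = (-14%) + (+39.2000%) = +25.2000%

+25.20%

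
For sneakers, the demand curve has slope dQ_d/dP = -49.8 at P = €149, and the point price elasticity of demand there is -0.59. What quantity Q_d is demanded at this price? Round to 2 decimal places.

Ed = (dQ_d/dP)·(P/Q_d) ⇒ Q_d = (dQ_d/dP)·P/Ed = (-49.8)·149/(-0.59) = 12576.6101…

12576.61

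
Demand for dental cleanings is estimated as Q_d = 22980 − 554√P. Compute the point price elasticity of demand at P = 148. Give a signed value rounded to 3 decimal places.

-0.207

dQ_d/dP = −554/(2√P) = -22.7693. At P = 148, Q_d = 16240.3.
Ed = (dQ_d/dP)·(P/Q_d) = (-22.7693) × (148/16240.3) = -0.20749…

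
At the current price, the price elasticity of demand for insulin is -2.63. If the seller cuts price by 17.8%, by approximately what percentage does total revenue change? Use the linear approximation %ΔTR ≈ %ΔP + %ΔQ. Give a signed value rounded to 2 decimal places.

+29.01%

%ΔQ ≈ Ed × %ΔP = (-2.63) × (-17.8%) = +46.8140%
%ΔTR ≈ %ΔP + %ΔQ = (-17.8%) + (+46.8140%) = +29.0140%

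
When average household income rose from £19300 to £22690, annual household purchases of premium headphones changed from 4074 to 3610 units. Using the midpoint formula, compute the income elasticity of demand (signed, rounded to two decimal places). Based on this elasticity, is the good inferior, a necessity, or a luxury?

-0.75; inferior

%ΔQ = (3610 − 4074)/[( 4074 + 3610)/2] = -464/3842 = -0.120770…
%ΔIncome = (22690 − 19300)/[( 19300 + 22690)/2] = 3390/20995 = 0.161467…
E_income = (-464/3842) / (3390/20995) = -0.7479…
E_income < 0 ⇒ inferior good.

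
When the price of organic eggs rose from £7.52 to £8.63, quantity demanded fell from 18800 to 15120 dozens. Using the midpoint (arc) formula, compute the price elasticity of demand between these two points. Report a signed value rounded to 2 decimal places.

-1.58

%ΔQ = (15120 − 18800) / [(18800 + 15120)/2] = -3680/16960 = -0.216981…
%ΔP = (8.63 − 7.52) / [(7.52 + 8.63)/2] = 1.11/8.075 = 0.137461…
Arc Ed = %ΔQ / %ΔP = (-3680/16960) / (1.11/8.075) = -1.5784…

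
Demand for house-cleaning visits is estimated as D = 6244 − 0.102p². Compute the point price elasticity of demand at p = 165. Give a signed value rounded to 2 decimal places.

-1.60

dD/dp = −2·0.102·p = -33.66. At p = 165, D = 3467.05.
Ed = (dD/dp)·(p/D) = (-33.66) × (165/3467.05) = -1.6019…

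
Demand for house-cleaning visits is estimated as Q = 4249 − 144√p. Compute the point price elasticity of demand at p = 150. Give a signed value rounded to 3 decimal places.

-0.355

dQ/dp = −144/(2√p) = -5.87878. At p = 150, Q = 2485.37.
Ed = (dQ/dp)·(p/Q) = (-5.87878) × (150/2485.37) = -0.35480…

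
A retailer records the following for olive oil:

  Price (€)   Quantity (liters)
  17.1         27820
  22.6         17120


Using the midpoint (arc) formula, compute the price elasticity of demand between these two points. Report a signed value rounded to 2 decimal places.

%ΔQ = (17120 − 27820) / [(27820 + 17120)/2] = -10700/22470 = -0.476190…
%ΔP = (22.6 − 17.1) / [(17.1 + 22.6)/2] = 5.5/19.85 = 0.277078…
Arc Ed = %ΔQ / %ΔP = (-10700/22470) / (5.5/19.85) = -1.7186…

-1.72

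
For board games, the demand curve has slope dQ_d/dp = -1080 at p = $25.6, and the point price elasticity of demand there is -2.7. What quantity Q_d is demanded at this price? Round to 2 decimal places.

10240.00

Ed = (dQ_d/dp)·(p/Q_d) ⇒ Q_d = (dQ_d/dp)·p/Ed = (-1080)·25.6/(-2.7) = 10240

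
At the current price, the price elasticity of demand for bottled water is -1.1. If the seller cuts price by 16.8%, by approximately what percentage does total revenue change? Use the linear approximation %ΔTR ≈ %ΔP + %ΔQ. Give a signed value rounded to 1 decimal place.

%ΔQ ≈ Ed × %ΔP = (-1.1) × (-16.8%) = +18.4800%
%ΔTR ≈ %ΔP + %ΔQ = (-16.8%) + (+18.4800%) = +1.6800%

+1.7%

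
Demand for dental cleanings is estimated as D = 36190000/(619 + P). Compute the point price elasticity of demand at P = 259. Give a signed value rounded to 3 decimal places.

-0.295

dD/dP = −36190000/(619 + P)² = -46.9461. At P = 259, D = 41218.7.
Ed = (dD/dP)·(P/D) = (-46.9461) × (259/41218.7) = -0.29498…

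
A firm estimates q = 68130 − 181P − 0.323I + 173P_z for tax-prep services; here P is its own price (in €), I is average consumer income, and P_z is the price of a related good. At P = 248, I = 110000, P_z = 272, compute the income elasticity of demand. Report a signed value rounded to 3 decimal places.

-1.022

At the given values, q = 68130 − 181(248) − 0.323(110000) + 173(272) = 34768.
∂q/∂I = -0.323.
E = (-0.323) × (110000/34768) = -1.02191…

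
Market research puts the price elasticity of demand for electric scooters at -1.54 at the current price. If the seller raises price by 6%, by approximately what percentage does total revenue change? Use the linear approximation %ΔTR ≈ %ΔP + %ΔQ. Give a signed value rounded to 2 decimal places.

-3.24%

%ΔQ ≈ Ed × %ΔP = (-1.54) × (+6%) = -9.2400%
%ΔTR ≈ %ΔP + %ΔQ = (+6%) + (-9.2400%) = -3.2400%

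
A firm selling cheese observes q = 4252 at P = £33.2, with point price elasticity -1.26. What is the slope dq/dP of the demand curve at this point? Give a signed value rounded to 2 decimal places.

Ed = (dq/dP)·(P/q) ⇒ dq/dP = Ed·q/P = (-1.26)·4252/33.2 = -161.3710…

-161.37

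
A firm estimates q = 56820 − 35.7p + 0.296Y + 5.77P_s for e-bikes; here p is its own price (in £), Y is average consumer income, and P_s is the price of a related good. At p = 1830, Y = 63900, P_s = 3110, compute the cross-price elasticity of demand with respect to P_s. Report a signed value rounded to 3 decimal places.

At the given values, q = 56820 − 35.7(1830) + 0.296(63900) + 5.77(3110) = 28348.1.
∂q/∂P_s = 5.77.
E = (5.77) × (3110/28348.1) = 0.63301…

0.633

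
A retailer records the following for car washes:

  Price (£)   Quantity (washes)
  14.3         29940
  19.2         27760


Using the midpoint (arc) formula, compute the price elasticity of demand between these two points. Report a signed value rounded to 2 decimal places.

%ΔQ = (27760 − 29940) / [(29940 + 27760)/2] = -2180/28850 = -0.075563…
%ΔP = (19.2 − 14.3) / [(14.3 + 19.2)/2] = 4.9/16.75 = 0.292537…
Arc Ed = %ΔQ / %ΔP = (-2180/28850) / (4.9/16.75) = -0.2583…

-0.26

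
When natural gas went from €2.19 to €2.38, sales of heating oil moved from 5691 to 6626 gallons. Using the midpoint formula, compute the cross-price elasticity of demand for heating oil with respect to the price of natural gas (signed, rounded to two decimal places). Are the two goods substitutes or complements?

1.83; substitutes

%ΔQ_{heating oil} = (6626 − 5691)/avg = 935/6158.5 = 0.151822…
%ΔP_{natural gas} = (2.38 − 2.19)/avg = 0.19/2.285 = 0.083150…
E_cross = (935/6158.5) / (0.19/2.285) = 1.8258…
E_cross > 0 ⇒ the goods are substitutes.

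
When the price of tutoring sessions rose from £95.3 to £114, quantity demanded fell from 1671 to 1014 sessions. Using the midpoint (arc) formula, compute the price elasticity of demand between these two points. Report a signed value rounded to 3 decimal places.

-2.739

%ΔQ = (1014 − 1671) / [(1671 + 1014)/2] = -657/1342.5 = -0.489385…
%ΔP = (114 − 95.3) / [(95.3 + 114)/2] = 18.7/104.65 = 0.178690…
Arc Ed = %ΔQ / %ΔP = (-657/1342.5) / (18.7/104.65) = -2.73872…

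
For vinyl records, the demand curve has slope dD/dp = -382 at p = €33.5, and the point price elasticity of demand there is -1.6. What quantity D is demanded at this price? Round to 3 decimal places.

Ed = (dD/dp)·(p/D) ⇒ D = (dD/dp)·p/Ed = (-382)·33.5/(-1.6) = 7998.125

7998.125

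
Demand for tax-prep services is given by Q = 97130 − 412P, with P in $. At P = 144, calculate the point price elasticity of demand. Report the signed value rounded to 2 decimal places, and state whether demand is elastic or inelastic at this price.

dQ/dP = −412. At P = 144, Q = 97130 − 412(144) = 37802.
Ed = (dQ/dP)·(P/Q) = −412 × (144/37802) = -1.5694…
|Ed| = 1.57 > 1, so demand is elastic.

-1.57; elastic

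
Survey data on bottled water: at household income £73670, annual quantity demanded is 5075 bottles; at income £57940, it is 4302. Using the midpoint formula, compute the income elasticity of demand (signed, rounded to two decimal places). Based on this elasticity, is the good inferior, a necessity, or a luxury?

0.69; necessity

%ΔQ = (4302 − 5075)/[( 5075 + 4302)/2] = -773/4688.5 = -0.164871…
%ΔIncome = (57940 − 73670)/[( 73670 + 57940)/2] = -15730/65805 = -0.239039…
E_income = (-773/4688.5) / (-15730/65805) = 0.6897…
0 < E_income < 1 ⇒ normal good, necessity.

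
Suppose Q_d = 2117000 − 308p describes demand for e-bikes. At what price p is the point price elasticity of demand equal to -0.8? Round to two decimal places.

3054.83

Ed = −308p/(2117000 − 308p). Set this equal to -0.8:
308p = 0.8·(2117000 − 308p) ⇒ 308p(1 + 0.8) = 0.8·2117000
p = 0.8·2117000 / (308·1.8) = 3054.8340…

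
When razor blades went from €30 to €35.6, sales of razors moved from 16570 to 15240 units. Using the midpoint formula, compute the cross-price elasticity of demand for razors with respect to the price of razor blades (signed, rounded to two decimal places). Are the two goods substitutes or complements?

-0.49; complements

%ΔQ_{razors} = (15240 − 16570)/avg = -1330/15905 = -0.083621…
%ΔP_{razor blades} = (35.6 − 30)/avg = 5.6/32.8 = 0.170731…
E_cross = (-1330/15905) / (5.6/32.8) = -0.4897…
E_cross < 0 ⇒ the goods are complements.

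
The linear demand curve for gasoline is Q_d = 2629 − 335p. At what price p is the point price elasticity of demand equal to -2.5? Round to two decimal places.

5.61

Ed = −335p/(2629 − 335p). Set this equal to -2.5:
335p = 2.5·(2629 − 335p) ⇒ 335p(1 + 2.5) = 2.5·2629
p = 2.5·2629 / (335·3.5) = 5.6055…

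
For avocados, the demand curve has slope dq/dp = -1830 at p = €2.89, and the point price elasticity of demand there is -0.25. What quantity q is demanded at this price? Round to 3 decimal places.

21154.800

Ed = (dq/dp)·(p/q) ⇒ q = (dq/dp)·p/Ed = (-1830)·2.89/(-0.25) = 21154.8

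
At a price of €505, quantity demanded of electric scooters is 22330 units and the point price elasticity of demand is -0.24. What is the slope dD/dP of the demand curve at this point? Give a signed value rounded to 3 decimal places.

Ed = (dD/dP)·(P/D) ⇒ dD/dP = Ed·D/P = (-0.24)·22330/505 = -10.61227…

-10.612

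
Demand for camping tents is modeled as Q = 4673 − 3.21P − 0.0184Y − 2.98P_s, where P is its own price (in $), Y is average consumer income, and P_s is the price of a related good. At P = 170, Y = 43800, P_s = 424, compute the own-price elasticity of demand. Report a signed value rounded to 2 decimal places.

At the given values, Q = 4673 − 3.21(170) − 0.0184(43800) − 2.98(424) = 2057.86.
∂Q/∂P = −3.21.
E = (-3.21) × (170/2057.86) = -0.2651…

-0.27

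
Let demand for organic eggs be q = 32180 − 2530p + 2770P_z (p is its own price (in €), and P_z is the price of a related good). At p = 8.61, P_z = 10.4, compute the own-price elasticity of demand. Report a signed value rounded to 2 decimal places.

-0.56

At the given values, q = 32180 − 2530(8.61) + 2770(10.4) = 39204.7.
∂q/∂p = −2530.
E = (-2530) × (8.61/39204.7) = -0.5556…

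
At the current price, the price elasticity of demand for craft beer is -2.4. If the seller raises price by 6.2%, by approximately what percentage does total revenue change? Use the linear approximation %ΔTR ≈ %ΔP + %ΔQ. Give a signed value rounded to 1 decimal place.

-8.7%

%ΔQ ≈ Ed × %ΔP = (-2.4) × (+6.2%) = -14.8800%
%ΔTR ≈ %ΔP + %ΔQ = (+6.2%) + (-14.8800%) = -8.6800%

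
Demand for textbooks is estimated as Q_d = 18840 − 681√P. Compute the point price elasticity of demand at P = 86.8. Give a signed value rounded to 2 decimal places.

dQ_d/dP = −681/(2√P) = -36.5475. At P = 86.8, Q_d = 12495.4.
Ed = (dQ_d/dP)·(P/Q_d) = (-36.5475) × (86.8/12495.4) = -0.2538…

-0.25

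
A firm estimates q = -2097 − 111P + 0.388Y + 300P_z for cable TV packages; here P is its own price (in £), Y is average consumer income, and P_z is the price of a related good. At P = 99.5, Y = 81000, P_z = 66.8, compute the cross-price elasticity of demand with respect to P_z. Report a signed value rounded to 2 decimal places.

0.52

At the given values, q = -2097 − 111(99.5) + 0.388(81000) + 300(66.8) = 38326.5.
∂q/∂P_z = 300.
E = (300) × (66.8/38326.5) = 0.5228…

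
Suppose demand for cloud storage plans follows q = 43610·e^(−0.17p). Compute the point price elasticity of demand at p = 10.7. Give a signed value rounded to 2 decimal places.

dq/dp = −0.17·q = -1202.41. At p = 10.7, q = 7073.01.
Ed = (dq/dp)·(p/q) = (-1202.41) × (10.7/7073.01) = -1.819

-1.82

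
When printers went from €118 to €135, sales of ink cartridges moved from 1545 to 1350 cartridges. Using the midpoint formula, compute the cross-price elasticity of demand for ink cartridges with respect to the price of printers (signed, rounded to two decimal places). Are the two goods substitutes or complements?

%ΔQ_{ink cartridges} = (1350 − 1545)/avg = -195/1447.5 = -0.134715…
%ΔP_{printers} = (135 − 118)/avg = 17/126.5 = 0.134387…
E_cross = (-195/1447.5) / (17/126.5) = -1.0024…
E_cross < 0 ⇒ the goods are complements.

-1.00; complements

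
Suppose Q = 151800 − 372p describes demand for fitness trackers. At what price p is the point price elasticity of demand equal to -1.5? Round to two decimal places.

244.84

Ed = −372p/(151800 − 372p). Set this equal to -1.5:
372p = 1.5·(151800 − 372p) ⇒ 372p(1 + 1.5) = 1.5·151800
p = 1.5·151800 / (372·2.5) = 244.8387…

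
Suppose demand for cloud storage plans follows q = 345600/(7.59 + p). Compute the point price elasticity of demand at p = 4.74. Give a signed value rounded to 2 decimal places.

dq/dp = −345600/(7.59 + p)² = -2273.25. At p = 4.74, q = 28029.2.
Ed = (dq/dp)·(p/q) = (-2273.25) × (4.74/28029.2) = -0.3844…

-0.38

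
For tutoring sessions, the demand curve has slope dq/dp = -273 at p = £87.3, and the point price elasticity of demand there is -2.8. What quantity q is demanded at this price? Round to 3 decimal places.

Ed = (dq/dp)·(p/q) ⇒ q = (dq/dp)·p/Ed = (-273)·87.3/(-2.8) = 8511.75

8511.750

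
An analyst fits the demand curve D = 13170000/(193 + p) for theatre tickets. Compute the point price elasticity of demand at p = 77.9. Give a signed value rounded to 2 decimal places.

-0.29

dD/dp = −13170000/(193 + p)² = -179.46. At p = 77.9, D = 48615.7.
Ed = (dD/dp)·(p/D) = (-179.46) × (77.9/48615.7) = -0.2875…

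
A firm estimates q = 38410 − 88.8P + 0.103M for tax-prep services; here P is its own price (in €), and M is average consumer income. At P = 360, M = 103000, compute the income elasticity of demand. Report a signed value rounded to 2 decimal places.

At the given values, q = 38410 − 88.8(360) + 0.103(103000) = 17051.
∂q/∂M = 0.103.
E = (0.103) × (103000/17051) = 0.6221…

0.62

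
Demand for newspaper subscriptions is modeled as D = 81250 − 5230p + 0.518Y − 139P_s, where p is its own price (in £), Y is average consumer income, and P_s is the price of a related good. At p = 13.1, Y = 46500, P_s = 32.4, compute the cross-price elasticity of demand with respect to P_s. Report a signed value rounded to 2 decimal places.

At the given values, D = 81250 − 5230(13.1) + 0.518(46500) − 139(32.4) = 32320.4.
∂D/∂P_s = -139.
E = (-139) × (32.4/32320.4) = -0.1393…

-0.14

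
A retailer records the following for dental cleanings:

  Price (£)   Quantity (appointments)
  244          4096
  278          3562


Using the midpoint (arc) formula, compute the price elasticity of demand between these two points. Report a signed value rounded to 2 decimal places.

-1.07

%ΔQ = (3562 − 4096) / [(4096 + 3562)/2] = -534/3829 = -0.139462…
%ΔP = (278 − 244) / [(244 + 278)/2] = 34/261 = 0.130268…
Arc Ed = %ΔQ / %ΔP = (-534/3829) / (34/261) = -1.0705…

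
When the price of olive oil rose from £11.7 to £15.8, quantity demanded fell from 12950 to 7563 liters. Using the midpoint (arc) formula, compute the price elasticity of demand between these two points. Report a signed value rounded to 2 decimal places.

%ΔQ = (7563 − 12950) / [(12950 + 7563)/2] = -5387/10256.5 = -0.525227…
%ΔP = (15.8 − 11.7) / [(11.7 + 15.8)/2] = 4.1/13.75 = 0.298181…
Arc Ed = %ΔQ / %ΔP = (-5387/10256.5) / (4.1/13.75) = -1.7614…

-1.76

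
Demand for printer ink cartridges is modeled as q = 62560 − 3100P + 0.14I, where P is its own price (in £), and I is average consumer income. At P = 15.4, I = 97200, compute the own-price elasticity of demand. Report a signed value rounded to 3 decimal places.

-1.679

At the given values, q = 62560 − 3100(15.4) + 0.14(97200) = 28428.
∂q/∂P = −3100.
E = (-3100) × (15.4/28428) = -1.67933…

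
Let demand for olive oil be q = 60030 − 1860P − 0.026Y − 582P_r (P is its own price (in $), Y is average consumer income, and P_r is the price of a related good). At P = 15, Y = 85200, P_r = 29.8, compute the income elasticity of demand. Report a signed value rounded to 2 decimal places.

-0.18

At the given values, q = 60030 − 1860(15) − 0.026(85200) − 582(29.8) = 12571.2.
∂q/∂Y = -0.026.
E = (-0.026) × (85200/12571.2) = -0.1762…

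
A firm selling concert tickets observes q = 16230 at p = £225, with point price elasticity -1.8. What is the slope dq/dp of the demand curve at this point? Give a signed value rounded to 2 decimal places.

-129.84

Ed = (dq/dp)·(p/q) ⇒ dq/dp = Ed·q/p = (-1.8)·16230/225 = -129.84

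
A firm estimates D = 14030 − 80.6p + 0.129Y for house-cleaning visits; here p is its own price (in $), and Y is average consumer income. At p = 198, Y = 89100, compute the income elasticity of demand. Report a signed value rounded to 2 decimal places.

1.20

At the given values, D = 14030 − 80.6(198) + 0.129(89100) = 9565.1.
∂D/∂Y = 0.129.
E = (0.129) × (89100/9565.1) = 1.2016…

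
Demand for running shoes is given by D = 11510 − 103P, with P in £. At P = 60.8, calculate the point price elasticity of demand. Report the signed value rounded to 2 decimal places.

dD/dP = −103. At P = 60.8, D = 11510 − 103(60.8) = 5247.6.
Ed = (dD/dP)·(P/D) = −103 × (60.8/5247.6) = -1.1933…

-1.19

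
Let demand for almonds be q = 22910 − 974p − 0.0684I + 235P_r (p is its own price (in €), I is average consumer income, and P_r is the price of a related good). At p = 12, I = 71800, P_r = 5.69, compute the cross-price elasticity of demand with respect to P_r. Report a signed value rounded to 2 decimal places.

At the given values, q = 22910 − 974(12) − 0.0684(71800) + 235(5.69) = 7648.03.
∂q/∂P_r = 235.
E = (235) × (5.69/7648.03) = 0.1748…

0.17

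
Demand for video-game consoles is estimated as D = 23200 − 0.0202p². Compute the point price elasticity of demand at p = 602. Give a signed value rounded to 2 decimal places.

-0.92

dD/dp = −2·0.0202·p = -24.3208. At p = 602, D = 15879.4392.
Ed = (dD/dp)·(p/D) = (-24.3208) × (602/15879.4392) = -0.9220…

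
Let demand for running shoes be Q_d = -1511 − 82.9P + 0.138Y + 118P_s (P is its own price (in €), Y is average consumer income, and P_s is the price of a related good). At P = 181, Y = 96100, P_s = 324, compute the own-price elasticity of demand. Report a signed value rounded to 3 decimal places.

-0.429

At the given values, Q_d = -1511 − 82.9(181) + 0.138(96100) + 118(324) = 34977.9.
∂Q_d/∂P = −82.9.
E = (-82.9) × (181/34977.9) = -0.42898…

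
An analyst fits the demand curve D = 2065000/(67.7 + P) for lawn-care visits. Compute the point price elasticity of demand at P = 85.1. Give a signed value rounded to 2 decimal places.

dD/dP = −2065000/(67.7 + P)² = -88.445. At P = 85.1, D = 13514.4.
Ed = (dD/dP)·(P/D) = (-88.445) × (85.1/13514.4) = -0.5569…

-0.56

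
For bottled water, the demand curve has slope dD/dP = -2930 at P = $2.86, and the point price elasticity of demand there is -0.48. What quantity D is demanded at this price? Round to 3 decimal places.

17457.917

Ed = (dD/dP)·(P/D) ⇒ D = (dD/dP)·P/Ed = (-2930)·2.86/(-0.48) = 17457.91666…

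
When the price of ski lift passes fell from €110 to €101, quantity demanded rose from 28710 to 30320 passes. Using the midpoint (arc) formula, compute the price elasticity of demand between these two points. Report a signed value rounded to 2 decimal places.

%ΔQ = (30320 − 28710) / [(28710 + 30320)/2] = 1610/29515 = 0.054548…
%ΔP = (101 − 110) / [(110 + 101)/2] = -9/105.5 = -0.085308…
Arc Ed = %ΔQ / %ΔP = (1610/29515) / (-9/105.5) = -0.6394…

-0.64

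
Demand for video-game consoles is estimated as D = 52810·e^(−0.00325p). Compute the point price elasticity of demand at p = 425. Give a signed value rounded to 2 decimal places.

dD/dp = −0.00325·D = -43.1251. At p = 425, D = 13269.3.
Ed = (dD/dp)·(p/D) = (-43.1251) × (425/13269.3) = -1.3812…

-1.38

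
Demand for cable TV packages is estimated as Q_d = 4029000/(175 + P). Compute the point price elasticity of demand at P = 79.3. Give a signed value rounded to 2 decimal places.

dQ_d/dP = −4029000/(175 + P)² = -62.3024. At P = 79.3, Q_d = 15843.5.
Ed = (dQ_d/dP)·(P/Q_d) = (-62.3024) × (79.3/15843.5) = -0.3118…

-0.31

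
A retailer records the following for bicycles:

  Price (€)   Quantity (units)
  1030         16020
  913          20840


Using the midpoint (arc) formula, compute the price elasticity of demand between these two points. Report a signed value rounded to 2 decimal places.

-2.17

%ΔQ = (20840 − 16020) / [(16020 + 20840)/2] = 4820/18430 = 0.261530…
%ΔP = (913 − 1030) / [(1030 + 913)/2] = -117/971.5 = -0.120432…
Arc Ed = %ΔQ / %ΔP = (4820/18430) / (-117/971.5) = -2.1715…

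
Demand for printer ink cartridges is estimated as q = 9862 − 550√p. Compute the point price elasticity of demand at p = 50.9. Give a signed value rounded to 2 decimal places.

-0.33

dq/dp = −550/(2√p) = -38.5455. At p = 50.9, q = 5938.07.
Ed = (dq/dp)·(p/q) = (-38.5455) × (50.9/5938.07) = -0.3304…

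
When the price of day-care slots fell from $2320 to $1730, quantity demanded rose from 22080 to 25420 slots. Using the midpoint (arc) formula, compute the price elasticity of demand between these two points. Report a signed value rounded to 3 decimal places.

%ΔQ = (25420 − 22080) / [(22080 + 25420)/2] = 3340/23750 = 0.140631…
%ΔP = (1730 − 2320) / [(2320 + 1730)/2] = -590/2025 = -0.291358…
Arc Ed = %ΔQ / %ΔP = (3340/23750) / (-590/2025) = -0.48267…

-0.483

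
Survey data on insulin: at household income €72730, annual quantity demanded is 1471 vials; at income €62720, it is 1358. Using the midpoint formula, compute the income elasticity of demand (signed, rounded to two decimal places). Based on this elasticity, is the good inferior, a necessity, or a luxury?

%ΔQ = (1358 − 1471)/[( 1471 + 1358)/2] = -113/1414.5 = -0.079886…
%ΔIncome = (62720 − 72730)/[( 72730 + 62720)/2] = -10010/67725 = -0.147803…
E_income = (-113/1414.5) / (-10010/67725) = 0.5404…
0 < E_income < 1 ⇒ normal good, necessity.

0.54; necessity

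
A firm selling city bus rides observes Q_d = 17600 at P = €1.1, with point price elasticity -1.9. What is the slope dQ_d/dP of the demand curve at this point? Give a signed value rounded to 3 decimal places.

Ed = (dQ_d/dP)·(P/Q_d) ⇒ dQ_d/dP = Ed·Q_d/P = (-1.9)·17600/1.1 = -30400

-30400.000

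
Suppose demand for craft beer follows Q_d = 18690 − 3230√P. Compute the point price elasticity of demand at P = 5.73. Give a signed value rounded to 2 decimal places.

-0.35

dQ_d/dP = −3230/(2√P) = -674.676. At P = 5.73, Q_d = 10958.2.
Ed = (dQ_d/dP)·(P/Q_d) = (-674.676) × (5.73/10958.2) = -0.3527…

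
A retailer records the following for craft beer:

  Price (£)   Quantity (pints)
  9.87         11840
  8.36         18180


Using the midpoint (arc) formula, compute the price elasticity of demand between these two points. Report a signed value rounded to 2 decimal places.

-2.55

%ΔQ = (18180 − 11840) / [(11840 + 18180)/2] = 6340/15010 = 0.422385…
%ΔP = (8.36 − 9.87) / [(9.87 + 8.36)/2] = -1.51/9.115 = -0.165660…
Arc Ed = %ΔQ / %ΔP = (6340/15010) / (-1.51/9.115) = -2.5496…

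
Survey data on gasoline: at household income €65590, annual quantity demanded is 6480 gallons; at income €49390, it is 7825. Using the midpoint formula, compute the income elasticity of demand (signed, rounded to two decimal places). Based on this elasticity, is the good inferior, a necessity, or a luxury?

%ΔQ = (7825 − 6480)/[( 6480 + 7825)/2] = 1345/7152.5 = 0.188046…
%ΔIncome = (49390 − 65590)/[( 65590 + 49390)/2] = -16200/57490 = -0.281788…
E_income = (1345/7152.5) / (-16200/57490) = -0.6673…
E_income < 0 ⇒ inferior good.

-0.67; inferior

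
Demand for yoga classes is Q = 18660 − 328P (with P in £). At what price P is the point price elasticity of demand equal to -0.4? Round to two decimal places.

16.25

Ed = −328P/(18660 − 328P). Set this equal to -0.4:
328P = 0.4·(18660 − 328P) ⇒ 328P(1 + 0.4) = 0.4·18660
P = 0.4·18660 / (328·1.4) = 16.2543…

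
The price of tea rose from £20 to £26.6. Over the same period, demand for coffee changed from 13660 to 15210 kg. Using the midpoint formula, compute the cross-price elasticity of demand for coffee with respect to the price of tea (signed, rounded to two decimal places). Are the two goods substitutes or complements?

0.38; substitutes

%ΔQ_{coffee} = (15210 − 13660)/avg = 1550/14435 = 0.107377…
%ΔP_{tea} = (26.6 − 20)/avg = 6.6/23.3 = 0.283261…
E_cross = (1550/14435) / (6.6/23.3) = 0.3790…
E_cross > 0 ⇒ the goods are substitutes.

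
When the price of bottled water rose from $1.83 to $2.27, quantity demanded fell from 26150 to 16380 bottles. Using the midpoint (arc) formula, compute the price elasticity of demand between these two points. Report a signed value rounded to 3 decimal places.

-2.141

%ΔQ = (16380 − 26150) / [(26150 + 16380)/2] = -9770/21265 = -0.459440…
%ΔP = (2.27 − 1.83) / [(1.83 + 2.27)/2] = 0.44/2.05 = 0.214634…
Arc Ed = %ΔQ / %ΔP = (-9770/21265) / (0.44/2.05) = -2.14057…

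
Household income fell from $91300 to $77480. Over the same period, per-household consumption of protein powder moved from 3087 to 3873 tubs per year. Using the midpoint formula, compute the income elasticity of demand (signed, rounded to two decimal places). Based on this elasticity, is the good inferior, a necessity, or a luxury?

%ΔQ = (3873 − 3087)/[( 3087 + 3873)/2] = 786/3480 = 0.225862…
%ΔIncome = (77480 − 91300)/[( 91300 + 77480)/2] = -13820/84390 = -0.163763…
E_income = (786/3480) / (-13820/84390) = -1.3791…
E_income < 0 ⇒ inferior good.

-1.38; inferior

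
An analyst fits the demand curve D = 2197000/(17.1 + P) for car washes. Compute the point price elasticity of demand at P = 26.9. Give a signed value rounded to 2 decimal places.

dD/dP = −2197000/(17.1 + P)² = -1134.81. At P = 26.9, D = 49931.8.
Ed = (dD/dP)·(P/D) = (-1134.81) × (26.9/49931.8) = -0.6113…

-0.61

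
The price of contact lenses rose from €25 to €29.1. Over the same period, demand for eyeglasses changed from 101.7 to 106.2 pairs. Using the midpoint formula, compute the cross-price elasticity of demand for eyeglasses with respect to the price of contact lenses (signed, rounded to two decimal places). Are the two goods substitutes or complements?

0.29; substitutes

%ΔQ_{eyeglasses} = (106.2 − 101.7)/avg = 4.5/103.95 = 0.043290…
%ΔP_{contact lenses} = (29.1 − 25)/avg = 4.1/27.05 = 0.151571…
E_cross = (4.5/103.95) / (4.1/27.05) = 0.2856…
E_cross > 0 ⇒ the goods are substitutes.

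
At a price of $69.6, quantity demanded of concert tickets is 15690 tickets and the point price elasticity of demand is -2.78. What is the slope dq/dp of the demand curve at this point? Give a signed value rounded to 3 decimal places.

-626.698

Ed = (dq/dp)·(p/q) ⇒ dq/dp = Ed·q/p = (-2.78)·15690/69.6 = -626.69827…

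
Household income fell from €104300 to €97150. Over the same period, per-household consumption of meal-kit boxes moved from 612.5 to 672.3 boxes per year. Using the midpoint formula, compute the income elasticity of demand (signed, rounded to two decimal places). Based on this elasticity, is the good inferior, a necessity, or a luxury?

%ΔQ = (672.3 − 612.5)/[( 612.5 + 672.3)/2] = 59.8/642.4 = 0.093088…
%ΔIncome = (97150 − 104300)/[( 104300 + 97150)/2] = -7150/100725 = -0.070985…
E_income = (59.8/642.4) / (-7150/100725) = -1.3113…
E_income < 0 ⇒ inferior good.

-1.31; inferior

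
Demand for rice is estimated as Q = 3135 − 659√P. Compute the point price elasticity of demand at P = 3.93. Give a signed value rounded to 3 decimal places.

dQ/dP = −659/(2√P) = -166.211. At P = 3.93, Q = 1828.58.
Ed = (dQ/dP)·(P/Q) = (-166.211) × (3.93/1828.58) = -0.35722…

-0.357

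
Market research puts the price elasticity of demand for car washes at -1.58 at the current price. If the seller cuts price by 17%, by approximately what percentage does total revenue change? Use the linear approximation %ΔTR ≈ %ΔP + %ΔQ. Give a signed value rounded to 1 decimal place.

+9.9%

%ΔQ ≈ Ed × %ΔP = (-1.58) × (-17%) = +26.8600%
%ΔTR ≈ %ΔP + %ΔQ = (-17%) + (+26.8600%) = +9.8600%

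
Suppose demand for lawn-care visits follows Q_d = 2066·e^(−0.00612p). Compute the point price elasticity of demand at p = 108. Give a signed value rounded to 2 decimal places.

-0.66

dQ_d/dp = −0.00612·Q_d = -6.52876. At p = 108, Q_d = 1066.79.
Ed = (dQ_d/dp)·(p/Q_d) = (-6.52876) × (108/1066.79) = -0.6609…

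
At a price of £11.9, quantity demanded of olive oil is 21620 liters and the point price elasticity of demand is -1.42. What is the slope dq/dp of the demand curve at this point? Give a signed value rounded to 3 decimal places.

-2579.866

Ed = (dq/dp)·(p/q) ⇒ dq/dp = Ed·q/p = (-1.42)·21620/11.9 = -2579.86554…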